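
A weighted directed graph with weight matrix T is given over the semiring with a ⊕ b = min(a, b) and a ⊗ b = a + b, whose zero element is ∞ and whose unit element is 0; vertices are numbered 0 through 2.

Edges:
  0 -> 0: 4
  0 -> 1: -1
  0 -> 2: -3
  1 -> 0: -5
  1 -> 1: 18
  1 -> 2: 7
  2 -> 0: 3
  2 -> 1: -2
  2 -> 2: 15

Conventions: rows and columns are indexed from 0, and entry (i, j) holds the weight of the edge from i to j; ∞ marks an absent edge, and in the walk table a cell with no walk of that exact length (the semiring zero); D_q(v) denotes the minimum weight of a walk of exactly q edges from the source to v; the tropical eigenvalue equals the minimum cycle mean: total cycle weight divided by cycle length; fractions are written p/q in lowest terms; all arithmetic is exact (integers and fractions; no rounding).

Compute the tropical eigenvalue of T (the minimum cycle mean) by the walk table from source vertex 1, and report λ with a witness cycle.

q=0: [∞, 0, ∞]
q=1: [-5, 18, 7]
q=2: [-1, -6, -8]
q=3: [-11, -10, -4]
Optimal cycle mean attained by: cycle 0->2->1->0, total (-3) + (-2) + (-5), length 3.
Answer: λ = -10/3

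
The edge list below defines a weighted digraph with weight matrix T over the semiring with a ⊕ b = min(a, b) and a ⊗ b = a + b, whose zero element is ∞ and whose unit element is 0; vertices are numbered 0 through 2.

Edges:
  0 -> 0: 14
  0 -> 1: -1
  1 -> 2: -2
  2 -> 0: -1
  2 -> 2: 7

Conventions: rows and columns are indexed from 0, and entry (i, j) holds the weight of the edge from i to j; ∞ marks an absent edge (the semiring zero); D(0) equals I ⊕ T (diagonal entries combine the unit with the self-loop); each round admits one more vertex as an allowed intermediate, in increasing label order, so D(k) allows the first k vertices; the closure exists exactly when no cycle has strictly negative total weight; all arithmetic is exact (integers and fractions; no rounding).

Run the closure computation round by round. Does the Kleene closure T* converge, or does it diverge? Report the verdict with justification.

D(0):
  [0, -1, ∞]
  [∞, 0, -2]
  [-1, ∞, 0]
D(1):
  [0, -1, ∞]
  [∞, 0, -2]
  [-1, -2, 0]
Detection: at round 2, diagonal entry (2, 2) turns strictly negative.
Key observation: the cycle 2->0->1->2 has total weight (-1) + (-1) + (-2), which is strictly negative.
Answer: DIVERGES — negative cycle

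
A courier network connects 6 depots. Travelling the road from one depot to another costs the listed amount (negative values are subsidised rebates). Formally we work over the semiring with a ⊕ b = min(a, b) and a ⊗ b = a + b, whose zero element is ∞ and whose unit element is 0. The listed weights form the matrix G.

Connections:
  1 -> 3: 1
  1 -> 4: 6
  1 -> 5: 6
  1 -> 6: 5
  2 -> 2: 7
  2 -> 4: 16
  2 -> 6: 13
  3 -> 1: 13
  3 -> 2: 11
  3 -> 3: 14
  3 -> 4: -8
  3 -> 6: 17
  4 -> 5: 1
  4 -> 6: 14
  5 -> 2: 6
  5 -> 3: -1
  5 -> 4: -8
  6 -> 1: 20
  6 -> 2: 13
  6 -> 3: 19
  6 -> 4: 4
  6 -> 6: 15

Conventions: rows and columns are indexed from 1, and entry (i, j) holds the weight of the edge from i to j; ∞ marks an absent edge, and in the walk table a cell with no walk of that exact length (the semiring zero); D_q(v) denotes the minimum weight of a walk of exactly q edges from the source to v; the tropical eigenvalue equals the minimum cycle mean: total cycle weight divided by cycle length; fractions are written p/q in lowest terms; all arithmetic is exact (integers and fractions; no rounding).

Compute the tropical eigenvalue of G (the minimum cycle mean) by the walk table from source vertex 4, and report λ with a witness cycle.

q=0: [∞, ∞, ∞, 0, ∞, ∞]
q=1: [∞, ∞, ∞, ∞, 1, 14]
q=2: [34, 7, 0, -7, ∞, 29]
q=3: [13, 11, 14, -8, -6, 7]
q=4: [27, 0, -7, -14, -7, 6]
q=5: [6, -1, -8, -15, -13, 0]
q=6: [5, -7, -14, -21, -14, -1]
Optimal cycle mean attained by: cycle 4->5->4, total 1 + (-8), length 2.
Answer: λ = -7/2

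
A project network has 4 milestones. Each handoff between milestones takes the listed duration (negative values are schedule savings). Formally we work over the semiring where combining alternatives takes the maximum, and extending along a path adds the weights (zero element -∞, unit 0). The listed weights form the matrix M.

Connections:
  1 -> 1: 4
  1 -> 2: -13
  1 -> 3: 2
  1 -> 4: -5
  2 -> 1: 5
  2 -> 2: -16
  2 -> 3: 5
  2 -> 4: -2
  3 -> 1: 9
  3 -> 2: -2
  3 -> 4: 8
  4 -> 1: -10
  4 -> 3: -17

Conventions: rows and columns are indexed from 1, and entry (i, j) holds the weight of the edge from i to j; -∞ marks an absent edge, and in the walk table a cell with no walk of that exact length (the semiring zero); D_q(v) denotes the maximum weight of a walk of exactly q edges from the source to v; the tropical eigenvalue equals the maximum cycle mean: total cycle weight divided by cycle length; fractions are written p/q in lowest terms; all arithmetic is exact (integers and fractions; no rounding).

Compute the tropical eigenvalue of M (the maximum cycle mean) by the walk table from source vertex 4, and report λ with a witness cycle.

q=0: [-∞, -∞, -∞, 0]
q=1: [-10, -∞, -17, -∞]
q=2: [-6, -19, -8, -9]
q=3: [1, -10, -4, 0]
q=4: [5, -6, 3, 4]
Optimal cycle mean attained by: cycle 1->3->1, total 2 + 9, length 2.
Answer: λ = 11/2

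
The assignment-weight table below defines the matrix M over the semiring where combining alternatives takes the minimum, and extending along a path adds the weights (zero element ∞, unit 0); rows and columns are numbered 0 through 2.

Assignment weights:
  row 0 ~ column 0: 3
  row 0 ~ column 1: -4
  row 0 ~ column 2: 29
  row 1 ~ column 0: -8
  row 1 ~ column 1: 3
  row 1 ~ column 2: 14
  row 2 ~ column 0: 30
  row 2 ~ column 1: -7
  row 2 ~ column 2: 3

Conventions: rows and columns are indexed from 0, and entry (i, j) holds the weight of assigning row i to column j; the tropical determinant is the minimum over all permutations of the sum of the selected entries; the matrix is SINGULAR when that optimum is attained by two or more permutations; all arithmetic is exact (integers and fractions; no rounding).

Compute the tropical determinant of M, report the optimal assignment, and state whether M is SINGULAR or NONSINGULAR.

σ = (0, 1, 2): 3 + 3 + 3 = 9
σ = (0, 2, 1): 3 + 14 + (-7) = 10
σ = (1, 0, 2): (-4) + (-8) + 3 = -9
σ = (1, 2, 0): (-4) + 14 + 30 = 40
σ = (2, 0, 1): 29 + (-8) + (-7) = 14
σ = (2, 1, 0): 29 + 3 + 30 = 62
Optimal value attained by: σ = (1, 0, 2).
Answer: det⊕(M) = -9; verdict: NONSINGULAR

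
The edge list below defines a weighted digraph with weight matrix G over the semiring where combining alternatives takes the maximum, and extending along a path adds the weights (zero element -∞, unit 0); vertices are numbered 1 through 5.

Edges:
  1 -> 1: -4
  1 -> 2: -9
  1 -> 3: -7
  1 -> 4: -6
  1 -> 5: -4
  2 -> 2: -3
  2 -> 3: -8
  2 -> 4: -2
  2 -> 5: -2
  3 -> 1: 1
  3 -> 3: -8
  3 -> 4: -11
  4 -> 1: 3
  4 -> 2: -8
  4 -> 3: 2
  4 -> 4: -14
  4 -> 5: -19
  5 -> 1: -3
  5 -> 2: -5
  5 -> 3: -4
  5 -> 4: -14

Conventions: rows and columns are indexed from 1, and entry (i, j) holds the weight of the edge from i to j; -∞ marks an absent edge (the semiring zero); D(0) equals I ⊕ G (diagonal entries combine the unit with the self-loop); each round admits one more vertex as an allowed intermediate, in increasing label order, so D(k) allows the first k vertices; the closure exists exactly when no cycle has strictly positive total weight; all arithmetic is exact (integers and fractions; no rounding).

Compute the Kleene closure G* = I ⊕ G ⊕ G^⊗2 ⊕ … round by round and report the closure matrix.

D(0):
  [0, -9, -7, -6, -4]
  [-∞, 0, -8, -2, -2]
  [1, -∞, 0, -11, -∞]
  [3, -8, 2, 0, -19]
  [-3, -5, -4, -14, 0]
D(1):
  [0, -9, -7, -6, -4]
  [-∞, 0, -8, -2, -2]
  [1, -8, 0, -5, -3]
  [3, -6, 2, 0, -1]
  [-3, -5, -4, -9, 0]
D(2):
  [0, -9, -7, -6, -4]
  [-∞, 0, -8, -2, -2]
  [1, -8, 0, -5, -3]
  [3, -6, 2, 0, -1]
  [-3, -5, -4, -7, 0]
D(3):
  [0, -9, -7, -6, -4]
  [-7, 0, -8, -2, -2]
  [1, -8, 0, -5, -3]
  [3, -6, 2, 0, -1]
  [-3, -5, -4, -7, 0]
D(4):
  [0, -9, -4, -6, -4]
  [1, 0, 0, -2, -2]
  [1, -8, 0, -5, -3]
  [3, -6, 2, 0, -1]
  [-3, -5, -4, -7, 0]
D(5):
  [0, -9, -4, -6, -4]
  [1, 0, 0, -2, -2]
  [1, -8, 0, -5, -3]
  [3, -6, 2, 0, -1]
  [-3, -5, -4, -7, 0]
Answer: G* = [[0, -9, -4, -6, -4], [1, 0, 0, -2, -2], [1, -8, 0, -5, -3], [3, -6, 2, 0, -1], [-3, -5, -4, -7, 0]]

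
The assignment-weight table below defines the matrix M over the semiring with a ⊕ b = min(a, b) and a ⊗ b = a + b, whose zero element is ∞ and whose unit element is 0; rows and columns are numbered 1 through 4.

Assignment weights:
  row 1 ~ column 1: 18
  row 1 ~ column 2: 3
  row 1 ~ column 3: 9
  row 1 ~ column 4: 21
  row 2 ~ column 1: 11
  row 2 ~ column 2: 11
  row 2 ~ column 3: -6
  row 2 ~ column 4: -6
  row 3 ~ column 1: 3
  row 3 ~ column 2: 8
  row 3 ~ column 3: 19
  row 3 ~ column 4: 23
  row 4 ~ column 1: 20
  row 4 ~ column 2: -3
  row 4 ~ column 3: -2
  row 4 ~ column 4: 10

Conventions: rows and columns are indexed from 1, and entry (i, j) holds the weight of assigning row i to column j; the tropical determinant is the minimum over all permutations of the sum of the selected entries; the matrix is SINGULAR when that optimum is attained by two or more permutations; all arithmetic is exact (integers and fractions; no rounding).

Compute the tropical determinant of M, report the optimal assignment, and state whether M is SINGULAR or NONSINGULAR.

σ = (1, 2, 3, 4): 18 + 11 + 19 + 10 = 58
σ = (1, 2, 4, 3): 18 + 11 + 23 + (-2) = 50
σ = (1, 3, 2, 4): 18 + (-6) + 8 + 10 = 30
σ = (1, 3, 4, 2): 18 + (-6) + 23 + (-3) = 32
σ = (1, 4, 2, 3): 18 + (-6) + 8 + (-2) = 18
σ = (1, 4, 3, 2): 18 + (-6) + 19 + (-3) = 28
σ = (2, 1, 3, 4): 3 + 11 + 19 + 10 = 43
σ = (2, 1, 4, 3): 3 + 11 + 23 + (-2) = 35
σ = (2, 3, 1, 4): 3 + (-6) + 3 + 10 = 10
σ = (2, 3, 4, 1): 3 + (-6) + 23 + 20 = 40
σ = (2, 4, 1, 3): 3 + (-6) + 3 + (-2) = -2
σ = (2, 4, 3, 1): 3 + (-6) + 19 + 20 = 36
σ = (3, 1, 2, 4): 9 + 11 + 8 + 10 = 38
σ = (3, 1, 4, 2): 9 + 11 + 23 + (-3) = 40
σ = (3, 2, 1, 4): 9 + 11 + 3 + 10 = 33
σ = (3, 2, 4, 1): 9 + 11 + 23 + 20 = 63
σ = (3, 4, 1, 2): 9 + (-6) + 3 + (-3) = 3
σ = (3, 4, 2, 1): 9 + (-6) + 8 + 20 = 31
σ = (4, 1, 2, 3): 21 + 11 + 8 + (-2) = 38
σ = (4, 1, 3, 2): 21 + 11 + 19 + (-3) = 48
σ = (4, 2, 1, 3): 21 + 11 + 3 + (-2) = 33
σ = (4, 2, 3, 1): 21 + 11 + 19 + 20 = 71
σ = (4, 3, 1, 2): 21 + (-6) + 3 + (-3) = 15
σ = (4, 3, 2, 1): 21 + (-6) + 8 + 20 = 43
Optimal value attained by: σ = (2, 4, 1, 3).
Answer: det⊕(M) = -2; verdict: NONSINGULAR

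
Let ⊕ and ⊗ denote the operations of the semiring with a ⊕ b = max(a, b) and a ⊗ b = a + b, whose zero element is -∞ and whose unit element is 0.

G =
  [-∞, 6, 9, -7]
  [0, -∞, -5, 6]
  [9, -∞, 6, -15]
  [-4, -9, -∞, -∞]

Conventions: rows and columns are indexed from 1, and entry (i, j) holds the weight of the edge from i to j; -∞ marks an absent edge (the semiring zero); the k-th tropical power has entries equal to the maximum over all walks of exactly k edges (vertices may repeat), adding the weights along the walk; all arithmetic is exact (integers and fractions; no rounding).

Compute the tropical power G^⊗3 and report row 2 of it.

G^⊗2:
  [18, -16, 15, 12]
  [4, 6, 9, -7]
  [15, 15, 18, 2]
  [-9, 2, 5, -3]
G^⊗3:
  [24, 24, 27, 11]
  [18, 10, 15, 12]
  [27, 21, 24, 21]
  [14, -3, 11, 8]
Answer: row 2 of G^⊗3 = [18, 10, 15, 12]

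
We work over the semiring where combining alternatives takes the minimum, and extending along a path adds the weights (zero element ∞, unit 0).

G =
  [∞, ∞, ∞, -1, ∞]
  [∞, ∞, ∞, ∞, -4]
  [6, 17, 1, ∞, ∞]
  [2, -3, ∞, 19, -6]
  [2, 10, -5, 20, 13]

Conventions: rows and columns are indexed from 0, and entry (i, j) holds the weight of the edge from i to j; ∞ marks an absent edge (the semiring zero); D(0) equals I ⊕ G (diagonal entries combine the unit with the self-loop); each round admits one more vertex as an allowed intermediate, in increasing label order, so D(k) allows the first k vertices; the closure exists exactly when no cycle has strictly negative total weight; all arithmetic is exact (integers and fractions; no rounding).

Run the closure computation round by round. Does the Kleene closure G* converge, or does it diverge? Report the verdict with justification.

D(0):
  [0, ∞, ∞, -1, ∞]
  [∞, 0, ∞, ∞, -4]
  [6, 17, 0, ∞, ∞]
  [2, -3, ∞, 0, -6]
  [2, 10, -5, 20, 0]
D(1):
  [0, ∞, ∞, -1, ∞]
  [∞, 0, ∞, ∞, -4]
  [6, 17, 0, 5, ∞]
  [2, -3, ∞, 0, -6]
  [2, 10, -5, 1, 0]
D(2):
  [0, ∞, ∞, -1, ∞]
  [∞, 0, ∞, ∞, -4]
  [6, 17, 0, 5, 13]
  [2, -3, ∞, 0, -7]
  [2, 10, -5, 1, 0]
D(3):
  [0, ∞, ∞, -1, ∞]
  [∞, 0, ∞, ∞, -4]
  [6, 17, 0, 5, 13]
  [2, -3, ∞, 0, -7]
  [1, 10, -5, 0, 0]
Detection: at round 4, diagonal entry (4, 4) turns strictly negative.
Key observation: the cycle 4->0->3->1->4 has total weight 2 + (-1) + (-3) + (-4), which is strictly negative.
Answer: DIVERGES — negative cycle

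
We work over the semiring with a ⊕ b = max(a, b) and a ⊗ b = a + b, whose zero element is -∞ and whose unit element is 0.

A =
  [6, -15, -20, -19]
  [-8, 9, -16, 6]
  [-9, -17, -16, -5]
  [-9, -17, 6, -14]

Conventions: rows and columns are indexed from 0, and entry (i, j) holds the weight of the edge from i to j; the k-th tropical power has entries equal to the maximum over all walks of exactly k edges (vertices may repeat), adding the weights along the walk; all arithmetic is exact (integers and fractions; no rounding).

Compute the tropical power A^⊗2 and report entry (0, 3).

A^⊗2:
  [12, -6, -13, -9]
  [1, 18, 12, 15]
  [-3, -8, 1, -11]
  [-3, -8, -8, 1]
Key observation: the optimum is the walk 0->1->3, with weight (-15) + 6 = -9.
Optimal value attained by: walk 0->1->3.
Answer: (A^⊗2)[0][3] = -9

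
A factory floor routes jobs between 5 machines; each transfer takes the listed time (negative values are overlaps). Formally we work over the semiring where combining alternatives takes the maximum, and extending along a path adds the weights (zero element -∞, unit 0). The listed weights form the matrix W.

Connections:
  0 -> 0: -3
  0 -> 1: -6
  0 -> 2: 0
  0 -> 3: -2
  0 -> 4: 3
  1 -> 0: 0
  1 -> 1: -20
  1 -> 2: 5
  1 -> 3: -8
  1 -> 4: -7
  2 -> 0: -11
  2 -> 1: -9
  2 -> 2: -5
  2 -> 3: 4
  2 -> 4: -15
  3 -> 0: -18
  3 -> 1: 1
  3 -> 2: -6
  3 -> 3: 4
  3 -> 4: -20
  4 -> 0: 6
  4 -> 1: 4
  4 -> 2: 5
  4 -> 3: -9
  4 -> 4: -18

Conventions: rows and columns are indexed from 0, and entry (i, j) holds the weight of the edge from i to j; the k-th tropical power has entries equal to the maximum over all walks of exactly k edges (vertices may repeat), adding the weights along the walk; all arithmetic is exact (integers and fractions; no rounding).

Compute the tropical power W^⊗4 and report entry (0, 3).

W^⊗2:
  [9, 7, 8, 4, 0]
  [-1, -3, 0, 9, 3]
  [-9, 5, -2, 8, -8]
  [1, 5, 6, 8, -6]
  [4, 0, 9, 9, 9]
W^⊗3:
  [7, 5, 12, 12, 12]
  [9, 10, 8, 13, 2]
  [5, 9, 10, 12, -2]
  [5, 9, 10, 12, 4]
  [15, 13, 14, 13, 7]
W^⊗4:
  [18, 16, 17, 16, 10]
  [10, 14, 15, 17, 12]
  [9, 13, 14, 16, 8]
  [10, 13, 14, 16, 8]
  [13, 14, 18, 18, 18]
Key observation: the optimum is the walk 0->4->1->2->3, with weight 3 + 4 + 5 + 4 = 16.
Optimal value attained by: walk 0->4->1->2->3.
Answer: (W^⊗4)[0][3] = 16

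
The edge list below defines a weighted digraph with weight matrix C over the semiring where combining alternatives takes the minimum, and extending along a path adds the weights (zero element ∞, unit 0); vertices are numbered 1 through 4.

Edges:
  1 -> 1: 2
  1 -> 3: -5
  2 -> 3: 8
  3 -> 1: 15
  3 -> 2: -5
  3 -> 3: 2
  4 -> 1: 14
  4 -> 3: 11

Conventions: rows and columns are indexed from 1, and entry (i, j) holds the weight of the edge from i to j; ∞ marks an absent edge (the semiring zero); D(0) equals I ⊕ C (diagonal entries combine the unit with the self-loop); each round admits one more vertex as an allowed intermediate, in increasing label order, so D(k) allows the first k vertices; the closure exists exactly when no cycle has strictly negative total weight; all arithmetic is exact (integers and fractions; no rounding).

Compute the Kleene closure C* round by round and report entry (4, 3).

D(0):
  [0, ∞, -5, ∞]
  [∞, 0, 8, ∞]
  [15, -5, 0, ∞]
  [14, ∞, 11, 0]
D(1):
  [0, ∞, -5, ∞]
  [∞, 0, 8, ∞]
  [15, -5, 0, ∞]
  [14, ∞, 9, 0]
D(2):
  [0, ∞, -5, ∞]
  [∞, 0, 8, ∞]
  [15, -5, 0, ∞]
  [14, ∞, 9, 0]
D(3):
  [0, -10, -5, ∞]
  [23, 0, 8, ∞]
  [15, -5, 0, ∞]
  [14, 4, 9, 0]
D(4):
  [0, -10, -5, ∞]
  [23, 0, 8, ∞]
  [15, -5, 0, ∞]
  [14, 4, 9, 0]
Answer: C*[4][3] = 9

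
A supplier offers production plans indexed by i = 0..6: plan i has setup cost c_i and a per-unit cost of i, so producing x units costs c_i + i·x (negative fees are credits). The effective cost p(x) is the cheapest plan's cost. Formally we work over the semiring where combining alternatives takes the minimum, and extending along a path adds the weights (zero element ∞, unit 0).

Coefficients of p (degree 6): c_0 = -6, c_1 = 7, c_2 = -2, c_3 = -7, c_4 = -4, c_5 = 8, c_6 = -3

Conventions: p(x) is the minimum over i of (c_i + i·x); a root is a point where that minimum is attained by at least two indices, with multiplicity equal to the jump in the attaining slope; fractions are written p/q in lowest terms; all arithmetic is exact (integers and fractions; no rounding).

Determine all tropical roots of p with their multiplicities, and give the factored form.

hull edge (i=0, c=-6) to (i=3, c=-7): slope -1/3, span 3
hull edge (i=3, c=-7) to (i=6, c=-3): slope 4/3, span 3
Factored form: p(x) = -3 ⊗ (x ⊕ (-4/3)) ⊗ (x ⊕ (-4/3)) ⊗ (x ⊕ (-4/3)) ⊗ (x ⊕ 1/3) ⊗ (x ⊕ 1/3) ⊗ (x ⊕ 1/3)
Answer: roots = -4/3 (mult 3), 1/3 (mult 3)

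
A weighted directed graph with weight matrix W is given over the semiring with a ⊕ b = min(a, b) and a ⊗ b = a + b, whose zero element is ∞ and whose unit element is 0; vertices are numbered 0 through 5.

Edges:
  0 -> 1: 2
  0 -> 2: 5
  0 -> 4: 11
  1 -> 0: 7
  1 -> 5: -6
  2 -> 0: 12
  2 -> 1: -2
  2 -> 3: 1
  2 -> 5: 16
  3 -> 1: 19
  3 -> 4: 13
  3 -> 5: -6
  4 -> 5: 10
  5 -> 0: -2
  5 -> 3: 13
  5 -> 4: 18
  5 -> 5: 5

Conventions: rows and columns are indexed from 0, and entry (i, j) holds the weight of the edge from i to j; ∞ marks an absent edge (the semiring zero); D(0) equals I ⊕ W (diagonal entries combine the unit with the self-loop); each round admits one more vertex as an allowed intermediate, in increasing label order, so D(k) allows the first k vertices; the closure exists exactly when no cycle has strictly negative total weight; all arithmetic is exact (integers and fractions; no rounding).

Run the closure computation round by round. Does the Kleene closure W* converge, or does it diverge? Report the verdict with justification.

D(0):
  [0, 2, 5, ∞, 11, ∞]
  [7, 0, ∞, ∞, ∞, -6]
  [12, -2, 0, 1, ∞, 16]
  [∞, 19, ∞, 0, 13, -6]
  [∞, ∞, ∞, ∞, 0, 10]
  [-2, ∞, ∞, 13, 18, 0]
D(1):
  [0, 2, 5, ∞, 11, ∞]
  [7, 0, 12, ∞, 18, -6]
  [12, -2, 0, 1, 23, 16]
  [∞, 19, ∞, 0, 13, -6]
  [∞, ∞, ∞, ∞, 0, 10]
  [-2, 0, 3, 13, 9, 0]
Detection: at round 2, diagonal entry (5, 5) turns strictly negative.
Key observation: the cycle 5->0->1->5 has total weight (-2) + 2 + (-6), which is strictly negative.
Answer: DIVERGES — negative cycle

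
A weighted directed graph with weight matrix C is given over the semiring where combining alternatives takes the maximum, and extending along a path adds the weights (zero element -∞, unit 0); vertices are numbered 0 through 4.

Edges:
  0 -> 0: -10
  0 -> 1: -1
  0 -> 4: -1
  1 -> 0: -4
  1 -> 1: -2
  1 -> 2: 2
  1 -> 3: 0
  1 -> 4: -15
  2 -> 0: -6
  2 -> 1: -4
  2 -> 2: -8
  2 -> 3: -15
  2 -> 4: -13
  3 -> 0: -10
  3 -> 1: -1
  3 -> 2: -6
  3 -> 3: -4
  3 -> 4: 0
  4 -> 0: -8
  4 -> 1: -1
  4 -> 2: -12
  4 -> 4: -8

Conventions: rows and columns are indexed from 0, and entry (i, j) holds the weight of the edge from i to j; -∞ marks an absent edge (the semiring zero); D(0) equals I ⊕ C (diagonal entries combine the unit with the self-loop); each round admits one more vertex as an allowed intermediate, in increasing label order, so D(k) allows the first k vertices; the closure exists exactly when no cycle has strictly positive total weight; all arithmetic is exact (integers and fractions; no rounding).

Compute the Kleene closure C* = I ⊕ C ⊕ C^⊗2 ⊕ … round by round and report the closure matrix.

D(0):
  [0, -1, -∞, -∞, -1]
  [-4, 0, 2, 0, -15]
  [-6, -4, 0, -15, -13]
  [-10, -1, -6, 0, 0]
  [-8, -1, -12, -∞, 0]
D(1):
  [0, -1, -∞, -∞, -1]
  [-4, 0, 2, 0, -5]
  [-6, -4, 0, -15, -7]
  [-10, -1, -6, 0, 0]
  [-8, -1, -12, -∞, 0]
D(2):
  [0, -1, 1, -1, -1]
  [-4, 0, 2, 0, -5]
  [-6, -4, 0, -4, -7]
  [-5, -1, 1, 0, 0]
  [-5, -1, 1, -1, 0]
D(3):
  [0, -1, 1, -1, -1]
  [-4, 0, 2, 0, -5]
  [-6, -4, 0, -4, -7]
  [-5, -1, 1, 0, 0]
  [-5, -1, 1, -1, 0]
D(4):
  [0, -1, 1, -1, -1]
  [-4, 0, 2, 0, 0]
  [-6, -4, 0, -4, -4]
  [-5, -1, 1, 0, 0]
  [-5, -1, 1, -1, 0]
D(5):
  [0, -1, 1, -1, -1]
  [-4, 0, 2, 0, 0]
  [-6, -4, 0, -4, -4]
  [-5, -1, 1, 0, 0]
  [-5, -1, 1, -1, 0]
Answer: C* = [[0, -1, 1, -1, -1], [-4, 0, 2, 0, 0], [-6, -4, 0, -4, -4], [-5, -1, 1, 0, 0], [-5, -1, 1, -1, 0]]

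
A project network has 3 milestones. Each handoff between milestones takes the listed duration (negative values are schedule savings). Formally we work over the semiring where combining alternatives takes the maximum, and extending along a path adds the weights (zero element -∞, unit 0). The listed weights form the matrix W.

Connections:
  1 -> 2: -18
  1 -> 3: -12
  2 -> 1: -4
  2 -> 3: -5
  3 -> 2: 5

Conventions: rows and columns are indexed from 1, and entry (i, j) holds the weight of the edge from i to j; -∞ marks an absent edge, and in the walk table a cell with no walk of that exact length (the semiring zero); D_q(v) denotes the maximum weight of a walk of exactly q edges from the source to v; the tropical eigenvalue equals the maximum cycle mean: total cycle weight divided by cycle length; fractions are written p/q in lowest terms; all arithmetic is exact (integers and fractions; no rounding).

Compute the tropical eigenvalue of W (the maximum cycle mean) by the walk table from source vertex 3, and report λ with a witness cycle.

q=0: [-∞, -∞, 0]
q=1: [-∞, 5, -∞]
q=2: [1, -∞, 0]
q=3: [-∞, 5, -11]
Optimal cycle mean attained by: cycle 2->3->2, total (-5) + 5, length 2.
Answer: λ = 0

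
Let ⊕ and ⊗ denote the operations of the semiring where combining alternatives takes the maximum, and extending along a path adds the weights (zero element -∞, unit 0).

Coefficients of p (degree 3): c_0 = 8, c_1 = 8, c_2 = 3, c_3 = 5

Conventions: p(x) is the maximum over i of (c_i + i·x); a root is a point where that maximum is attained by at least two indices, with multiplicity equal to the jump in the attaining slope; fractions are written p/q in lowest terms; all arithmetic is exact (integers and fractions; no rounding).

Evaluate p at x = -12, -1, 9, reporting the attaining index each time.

p(-12) = max(8+0·(-12)=8, 8+1·(-12)=-4, 3+2·(-12)=-21, 5+3·(-12)=-31) = 8 (attained by i=0)
p(-1) = max(8+0·(-1)=8, 8+1·(-1)=7, 3+2·(-1)=1, 5+3·(-1)=2) = 8 (attained by i=0)
p(9) = max(8+0·9=8, 8+1·9=17, 3+2·9=21, 5+3·9=32) = 32 (attained by i=3)
Answer: p(-12) = 8; p(-1) = 8; p(9) = 32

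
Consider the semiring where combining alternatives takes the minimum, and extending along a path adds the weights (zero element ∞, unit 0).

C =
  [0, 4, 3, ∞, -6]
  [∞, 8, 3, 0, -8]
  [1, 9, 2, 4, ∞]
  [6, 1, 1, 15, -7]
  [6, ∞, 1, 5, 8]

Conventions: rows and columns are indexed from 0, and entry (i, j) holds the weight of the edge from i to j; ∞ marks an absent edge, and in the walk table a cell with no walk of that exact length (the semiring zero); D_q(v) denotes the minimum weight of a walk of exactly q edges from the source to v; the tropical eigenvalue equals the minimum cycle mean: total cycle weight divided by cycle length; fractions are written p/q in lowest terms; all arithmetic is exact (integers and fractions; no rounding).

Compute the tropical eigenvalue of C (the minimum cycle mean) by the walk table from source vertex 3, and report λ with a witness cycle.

q=0: [∞, ∞, ∞, 0, ∞]
q=1: [6, 1, 1, 15, -7]
q=2: [-1, 9, -6, -2, -7]
q=3: [-5, -1, -6, -2, -9]
q=4: [-5, -1, -8, -4, -11]
q=5: [-7, -3, -10, -6, -11]
Optimal cycle mean attained by: cycle 0->4->2->0, total (-6) + 1 + 1, length 3.
Answer: λ = -4/3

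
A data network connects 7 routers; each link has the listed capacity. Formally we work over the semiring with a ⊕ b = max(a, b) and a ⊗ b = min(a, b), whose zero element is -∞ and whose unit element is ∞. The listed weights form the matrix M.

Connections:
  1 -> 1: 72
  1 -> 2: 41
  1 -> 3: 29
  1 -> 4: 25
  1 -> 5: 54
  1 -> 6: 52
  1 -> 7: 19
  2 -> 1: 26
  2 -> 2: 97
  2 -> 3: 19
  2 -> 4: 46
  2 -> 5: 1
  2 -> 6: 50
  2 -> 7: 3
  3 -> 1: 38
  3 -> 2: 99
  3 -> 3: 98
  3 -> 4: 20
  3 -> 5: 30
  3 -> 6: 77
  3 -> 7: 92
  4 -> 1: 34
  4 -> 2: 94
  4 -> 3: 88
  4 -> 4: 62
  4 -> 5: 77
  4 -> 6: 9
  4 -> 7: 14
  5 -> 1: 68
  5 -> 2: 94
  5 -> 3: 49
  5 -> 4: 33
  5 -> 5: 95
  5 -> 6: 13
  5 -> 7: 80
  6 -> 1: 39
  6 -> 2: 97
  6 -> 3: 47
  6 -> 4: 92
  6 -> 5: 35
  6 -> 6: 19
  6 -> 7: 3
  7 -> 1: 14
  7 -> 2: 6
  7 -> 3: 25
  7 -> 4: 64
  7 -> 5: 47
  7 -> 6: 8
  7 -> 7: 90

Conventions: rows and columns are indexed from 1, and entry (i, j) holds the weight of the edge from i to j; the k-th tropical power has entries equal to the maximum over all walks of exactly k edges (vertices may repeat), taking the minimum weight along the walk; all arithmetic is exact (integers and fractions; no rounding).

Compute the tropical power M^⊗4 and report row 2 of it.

M^⊗2:
  [72, 54, 49, 52, 54, 52, 54]
  [39, 97, 47, 50, 46, 50, 19]
  [39, 98, 98, 77, 47, 77, 92]
  [68, 94, 88, 62, 77, 77, 88]
  [68, 94, 49, 64, 95, 52, 80]
  [39, 97, 88, 62, 77, 50, 47]
  [47, 64, 64, 64, 64, 25, 90]
M^⊗3:
  [72, 54, 52, 54, 54, 52, 54]
  [46, 97, 50, 50, 50, 50, 47]
  [47, 98, 98, 77, 77, 77, 92]
  [68, 94, 88, 77, 77, 77, 88]
  [68, 94, 64, 64, 95, 52, 80]
  [68, 97, 88, 62, 77, 77, 88]
  [64, 64, 64, 64, 64, 64, 90]
M^⊗4:
  [72, 54, 54, 54, 54, 52, 54]
  [50, 97, 50, 50, 50, 50, 50]
  [68, 98, 98, 77, 77, 77, 92]
  [68, 94, 88, 77, 77, 77, 88]
  [68, 94, 64, 64, 95, 64, 80]
  [68, 97, 88, 77, 77, 77, 88]
  [64, 64, 64, 64, 64, 64, 90]
Answer: row 2 of M^⊗4 = [50, 97, 50, 50, 50, 50, 50]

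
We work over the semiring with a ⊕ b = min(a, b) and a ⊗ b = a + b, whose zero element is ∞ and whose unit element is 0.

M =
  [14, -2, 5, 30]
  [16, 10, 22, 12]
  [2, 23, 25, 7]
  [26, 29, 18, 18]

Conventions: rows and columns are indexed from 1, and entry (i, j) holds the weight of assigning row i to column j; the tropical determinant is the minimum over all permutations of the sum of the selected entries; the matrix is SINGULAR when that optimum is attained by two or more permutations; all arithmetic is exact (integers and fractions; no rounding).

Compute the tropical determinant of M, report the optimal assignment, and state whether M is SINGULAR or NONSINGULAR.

σ = (1, 2, 3, 4): 14 + 10 + 25 + 18 = 67
σ = (1, 2, 4, 3): 14 + 10 + 7 + 18 = 49
σ = (1, 3, 2, 4): 14 + 22 + 23 + 18 = 77
σ = (1, 3, 4, 2): 14 + 22 + 7 + 29 = 72
σ = (1, 4, 2, 3): 14 + 12 + 23 + 18 = 67
σ = (1, 4, 3, 2): 14 + 12 + 25 + 29 = 80
σ = (2, 1, 3, 4): (-2) + 16 + 25 + 18 = 57
σ = (2, 1, 4, 3): (-2) + 16 + 7 + 18 = 39
σ = (2, 3, 1, 4): (-2) + 22 + 2 + 18 = 40
σ = (2, 3, 4, 1): (-2) + 22 + 7 + 26 = 53
σ = (2, 4, 1, 3): (-2) + 12 + 2 + 18 = 30
σ = (2, 4, 3, 1): (-2) + 12 + 25 + 26 = 61
σ = (3, 1, 2, 4): 5 + 16 + 23 + 18 = 62
σ = (3, 1, 4, 2): 5 + 16 + 7 + 29 = 57
σ = (3, 2, 1, 4): 5 + 10 + 2 + 18 = 35
σ = (3, 2, 4, 1): 5 + 10 + 7 + 26 = 48
σ = (3, 4, 1, 2): 5 + 12 + 2 + 29 = 48
σ = (3, 4, 2, 1): 5 + 12 + 23 + 26 = 66
σ = (4, 1, 2, 3): 30 + 16 + 23 + 18 = 87
σ = (4, 1, 3, 2): 30 + 16 + 25 + 29 = 100
σ = (4, 2, 1, 3): 30 + 10 + 2 + 18 = 60
σ = (4, 2, 3, 1): 30 + 10 + 25 + 26 = 91
σ = (4, 3, 1, 2): 30 + 22 + 2 + 29 = 83
σ = (4, 3, 2, 1): 30 + 22 + 23 + 26 = 101
Optimal value attained by: σ = (2, 4, 1, 3).
Answer: det⊕(M) = 30; verdict: NONSINGULAR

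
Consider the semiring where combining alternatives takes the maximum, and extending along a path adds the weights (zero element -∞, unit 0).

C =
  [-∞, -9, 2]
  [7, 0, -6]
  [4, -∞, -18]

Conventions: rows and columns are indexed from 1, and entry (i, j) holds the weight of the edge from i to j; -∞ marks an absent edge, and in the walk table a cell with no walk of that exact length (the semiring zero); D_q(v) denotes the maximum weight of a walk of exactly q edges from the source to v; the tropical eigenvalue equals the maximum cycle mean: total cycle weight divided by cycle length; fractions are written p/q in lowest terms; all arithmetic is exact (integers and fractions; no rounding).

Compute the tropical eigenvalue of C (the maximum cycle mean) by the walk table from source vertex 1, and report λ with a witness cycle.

q=0: [0, -∞, -∞]
q=1: [-∞, -9, 2]
q=2: [6, -9, -15]
q=3: [-2, -3, 8]
Optimal cycle mean attained by: cycle 1->3->1, total 2 + 4, length 2.
Answer: λ = 3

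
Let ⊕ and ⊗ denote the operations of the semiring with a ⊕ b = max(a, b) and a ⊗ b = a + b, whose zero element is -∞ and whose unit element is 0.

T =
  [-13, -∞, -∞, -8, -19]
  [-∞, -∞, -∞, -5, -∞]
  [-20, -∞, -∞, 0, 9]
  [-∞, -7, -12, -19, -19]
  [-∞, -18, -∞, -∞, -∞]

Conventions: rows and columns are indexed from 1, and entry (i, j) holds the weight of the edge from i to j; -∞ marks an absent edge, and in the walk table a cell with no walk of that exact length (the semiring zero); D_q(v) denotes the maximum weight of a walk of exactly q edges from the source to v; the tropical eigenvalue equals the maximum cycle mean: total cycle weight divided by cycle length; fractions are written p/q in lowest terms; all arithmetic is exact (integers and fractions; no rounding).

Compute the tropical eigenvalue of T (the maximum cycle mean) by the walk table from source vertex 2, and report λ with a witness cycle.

q=0: [-∞, 0, -∞, -∞, -∞]
q=1: [-∞, -∞, -∞, -5, -∞]
q=2: [-∞, -12, -17, -24, -24]
q=3: [-37, -31, -36, -17, -8]
q=4: [-50, -24, -29, -36, -27]
q=5: [-49, -43, -48, -29, -20]
Optimal cycle mean attained by: cycle 2->4->2, total (-5) + (-7), length 2.
Answer: λ = -6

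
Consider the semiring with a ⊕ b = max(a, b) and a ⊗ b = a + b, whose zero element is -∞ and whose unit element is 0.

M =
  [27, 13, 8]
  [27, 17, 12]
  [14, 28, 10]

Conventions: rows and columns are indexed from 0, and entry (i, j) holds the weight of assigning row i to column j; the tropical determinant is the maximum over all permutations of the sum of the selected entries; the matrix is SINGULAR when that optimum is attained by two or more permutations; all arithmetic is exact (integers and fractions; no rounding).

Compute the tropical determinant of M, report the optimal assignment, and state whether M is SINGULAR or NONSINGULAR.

σ = (0, 1, 2): 27 + 17 + 10 = 54
σ = (0, 2, 1): 27 + 12 + 28 = 67
σ = (1, 0, 2): 13 + 27 + 10 = 50
σ = (1, 2, 0): 13 + 12 + 14 = 39
σ = (2, 0, 1): 8 + 27 + 28 = 63
σ = (2, 1, 0): 8 + 17 + 14 = 39
Optimal value attained by: σ = (0, 2, 1).
Answer: det⊕(M) = 67; verdict: NONSINGULAR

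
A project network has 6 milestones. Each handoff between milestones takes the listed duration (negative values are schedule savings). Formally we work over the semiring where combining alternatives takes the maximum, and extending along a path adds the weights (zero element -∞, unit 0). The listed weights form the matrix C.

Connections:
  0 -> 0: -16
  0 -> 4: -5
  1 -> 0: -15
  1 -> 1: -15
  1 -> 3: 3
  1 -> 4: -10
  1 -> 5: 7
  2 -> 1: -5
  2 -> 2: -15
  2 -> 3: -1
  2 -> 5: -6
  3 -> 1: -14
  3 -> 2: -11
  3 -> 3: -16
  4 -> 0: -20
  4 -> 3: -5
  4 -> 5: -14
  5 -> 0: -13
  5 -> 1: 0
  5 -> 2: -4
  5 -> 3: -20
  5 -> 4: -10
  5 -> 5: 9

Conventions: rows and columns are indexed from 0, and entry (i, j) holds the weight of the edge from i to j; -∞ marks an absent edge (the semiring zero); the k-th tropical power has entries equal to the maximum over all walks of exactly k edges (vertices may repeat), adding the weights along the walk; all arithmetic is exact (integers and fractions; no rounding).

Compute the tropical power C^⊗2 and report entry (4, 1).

C^⊗2:
  [-25, -∞, -∞, -10, -21, -19]
  [-6, 7, 3, -12, -3, 16]
  [-19, -6, -10, -2, -15, 3]
  [-29, -16, -26, -11, -24, -7]
  [-27, -14, -16, -21, -24, -5]
  [-4, 9, 5, 3, -1, 18]
Key observation: the optimum is the walk 4->5->1, with weight (-14) + 0 = -14.
Optimal value attained by: walk 4->5->1.
Answer: (C^⊗2)[4][1] = -14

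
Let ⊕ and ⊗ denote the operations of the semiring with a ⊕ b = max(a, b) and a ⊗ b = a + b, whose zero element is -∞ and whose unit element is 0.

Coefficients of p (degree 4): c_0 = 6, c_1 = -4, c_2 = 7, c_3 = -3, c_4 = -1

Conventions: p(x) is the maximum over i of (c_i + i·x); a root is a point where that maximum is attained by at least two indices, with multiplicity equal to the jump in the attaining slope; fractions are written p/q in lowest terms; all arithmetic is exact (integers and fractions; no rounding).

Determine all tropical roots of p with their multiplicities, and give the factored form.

hull edge (i=0, c=6) to (i=2, c=7): slope 1/2, span 2
hull edge (i=2, c=7) to (i=4, c=-1): slope -4, span 2
Factored form: p(x) = -1 ⊗ (x ⊕ (-1/2)) ⊗ (x ⊕ (-1/2)) ⊗ (x ⊕ 4) ⊗ (x ⊕ 4)
Answer: roots = -1/2 (mult 2), 4 (mult 2)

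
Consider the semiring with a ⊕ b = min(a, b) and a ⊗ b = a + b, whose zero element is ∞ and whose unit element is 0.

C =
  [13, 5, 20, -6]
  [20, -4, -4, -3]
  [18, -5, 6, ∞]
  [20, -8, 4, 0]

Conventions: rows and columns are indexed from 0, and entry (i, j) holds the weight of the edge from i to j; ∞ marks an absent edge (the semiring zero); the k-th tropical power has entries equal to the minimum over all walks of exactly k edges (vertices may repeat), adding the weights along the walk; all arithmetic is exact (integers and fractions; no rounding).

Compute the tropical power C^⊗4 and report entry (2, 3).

C^⊗2:
  [14, -14, -2, -6]
  [14, -11, -8, -7]
  [15, -9, -9, -8]
  [12, -12, -12, -11]
C^⊗3:
  [6, -18, -18, -17]
  [9, -15, -15, -14]
  [9, -16, -13, -12]
  [6, -19, -16, -15]
C^⊗4:
  [0, -25, -22, -21]
  [3, -22, -19, -18]
  [4, -20, -20, -19]
  [1, -23, -23, -22]
Key observation: the optimum is the walk 2->1->3->1->3, with weight (-5) + (-3) + (-8) + (-3) = -19.
Optimal value attained by: walk 2->1->3->1->3.
Answer: (C^⊗4)[2][3] = -19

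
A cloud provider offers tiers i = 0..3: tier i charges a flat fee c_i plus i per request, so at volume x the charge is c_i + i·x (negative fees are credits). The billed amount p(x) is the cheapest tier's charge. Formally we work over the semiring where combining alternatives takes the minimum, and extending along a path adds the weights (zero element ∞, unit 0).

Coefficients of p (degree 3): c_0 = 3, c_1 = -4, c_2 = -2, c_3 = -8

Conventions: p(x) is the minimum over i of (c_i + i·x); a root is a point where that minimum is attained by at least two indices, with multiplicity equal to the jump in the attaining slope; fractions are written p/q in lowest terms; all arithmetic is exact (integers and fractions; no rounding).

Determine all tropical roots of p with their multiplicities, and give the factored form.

hull edge (i=0, c=3) to (i=1, c=-4): slope -7, span 1
hull edge (i=1, c=-4) to (i=3, c=-8): slope -2, span 2
Factored form: p(x) = -8 ⊗ (x ⊕ 2) ⊗ (x ⊕ 2) ⊗ (x ⊕ 7)
Answer: roots = 2 (mult 2), 7 (mult 1)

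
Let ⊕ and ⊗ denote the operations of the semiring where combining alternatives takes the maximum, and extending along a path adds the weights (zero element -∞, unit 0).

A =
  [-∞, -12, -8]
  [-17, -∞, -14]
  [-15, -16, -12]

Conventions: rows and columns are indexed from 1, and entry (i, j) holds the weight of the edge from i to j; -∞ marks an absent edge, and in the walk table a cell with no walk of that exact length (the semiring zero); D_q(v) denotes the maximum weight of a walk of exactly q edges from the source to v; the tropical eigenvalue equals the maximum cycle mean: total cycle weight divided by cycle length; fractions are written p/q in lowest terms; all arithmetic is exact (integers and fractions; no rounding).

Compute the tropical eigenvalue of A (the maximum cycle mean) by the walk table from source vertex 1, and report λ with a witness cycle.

q=0: [0, -∞, -∞]
q=1: [-∞, -12, -8]
q=2: [-23, -24, -20]
q=3: [-35, -35, -31]
Optimal cycle mean attained by: cycle 1->3->1, total (-8) + (-15), length 2.
Answer: λ = -23/2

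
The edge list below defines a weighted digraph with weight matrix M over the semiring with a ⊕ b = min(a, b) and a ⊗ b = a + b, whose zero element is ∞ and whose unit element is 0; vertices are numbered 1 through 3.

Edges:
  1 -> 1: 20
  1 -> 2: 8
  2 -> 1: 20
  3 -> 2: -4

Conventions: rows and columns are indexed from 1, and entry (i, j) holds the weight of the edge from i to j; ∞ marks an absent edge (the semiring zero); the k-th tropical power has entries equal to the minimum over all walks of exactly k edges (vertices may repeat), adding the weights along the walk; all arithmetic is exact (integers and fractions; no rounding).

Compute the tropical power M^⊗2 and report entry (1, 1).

M^⊗2:
  [28, 28, ∞]
  [40, 28, ∞]
  [16, ∞, ∞]
Key observation: the optimum is the walk 1->2->1, with weight 8 + 20 = 28.
Optimal value attained by: walk 1->2->1.
Answer: (M^⊗2)[1][1] = 28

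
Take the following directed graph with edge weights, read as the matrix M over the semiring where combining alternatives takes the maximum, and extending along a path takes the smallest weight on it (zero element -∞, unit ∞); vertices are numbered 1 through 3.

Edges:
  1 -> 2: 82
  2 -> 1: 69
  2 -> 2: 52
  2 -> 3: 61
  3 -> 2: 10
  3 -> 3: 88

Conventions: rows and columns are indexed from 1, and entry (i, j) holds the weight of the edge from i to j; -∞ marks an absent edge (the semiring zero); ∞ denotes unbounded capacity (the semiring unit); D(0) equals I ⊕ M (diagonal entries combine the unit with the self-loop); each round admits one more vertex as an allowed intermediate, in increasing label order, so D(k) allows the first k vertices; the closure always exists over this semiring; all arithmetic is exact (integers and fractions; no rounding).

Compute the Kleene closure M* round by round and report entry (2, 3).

D(0):
  [∞, 82, -∞]
  [69, ∞, 61]
  [-∞, 10, ∞]
D(1):
  [∞, 82, -∞]
  [69, ∞, 61]
  [-∞, 10, ∞]
D(2):
  [∞, 82, 61]
  [69, ∞, 61]
  [10, 10, ∞]
D(3):
  [∞, 82, 61]
  [69, ∞, 61]
  [10, 10, ∞]
Answer: M*[2][3] = 61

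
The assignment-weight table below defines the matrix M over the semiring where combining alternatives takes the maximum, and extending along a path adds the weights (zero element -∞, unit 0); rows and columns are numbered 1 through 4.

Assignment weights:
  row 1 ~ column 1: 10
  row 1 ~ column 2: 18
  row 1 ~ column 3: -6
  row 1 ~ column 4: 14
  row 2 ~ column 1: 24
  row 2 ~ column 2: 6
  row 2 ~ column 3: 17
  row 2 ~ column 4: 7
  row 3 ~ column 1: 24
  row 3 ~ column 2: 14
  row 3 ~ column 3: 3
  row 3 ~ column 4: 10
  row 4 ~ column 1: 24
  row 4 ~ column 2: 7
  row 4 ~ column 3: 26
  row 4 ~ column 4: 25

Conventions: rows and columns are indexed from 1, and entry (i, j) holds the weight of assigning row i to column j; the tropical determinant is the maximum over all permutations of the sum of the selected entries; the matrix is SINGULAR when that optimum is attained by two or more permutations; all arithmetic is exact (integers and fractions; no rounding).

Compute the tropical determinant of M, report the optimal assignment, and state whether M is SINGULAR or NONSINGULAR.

σ = (1, 2, 3, 4): 10 + 6 + 3 + 25 = 44
σ = (1, 2, 4, 3): 10 + 6 + 10 + 26 = 52
σ = (1, 3, 2, 4): 10 + 17 + 14 + 25 = 66
σ = (1, 3, 4, 2): 10 + 17 + 10 + 7 = 44
σ = (1, 4, 2, 3): 10 + 7 + 14 + 26 = 57
σ = (1, 4, 3, 2): 10 + 7 + 3 + 7 = 27
σ = (2, 1, 3, 4): 18 + 24 + 3 + 25 = 70
σ = (2, 1, 4, 3): 18 + 24 + 10 + 26 = 78
σ = (2, 3, 1, 4): 18 + 17 + 24 + 25 = 84
σ = (2, 3, 4, 1): 18 + 17 + 10 + 24 = 69
σ = (2, 4, 1, 3): 18 + 7 + 24 + 26 = 75
σ = (2, 4, 3, 1): 18 + 7 + 3 + 24 = 52
σ = (3, 1, 2, 4): (-6) + 24 + 14 + 25 = 57
σ = (3, 1, 4, 2): (-6) + 24 + 10 + 7 = 35
σ = (3, 2, 1, 4): (-6) + 6 + 24 + 25 = 49
σ = (3, 2, 4, 1): (-6) + 6 + 10 + 24 = 34
σ = (3, 4, 1, 2): (-6) + 7 + 24 + 7 = 32
σ = (3, 4, 2, 1): (-6) + 7 + 14 + 24 = 39
σ = (4, 1, 2, 3): 14 + 24 + 14 + 26 = 78
σ = (4, 1, 3, 2): 14 + 24 + 3 + 7 = 48
σ = (4, 2, 1, 3): 14 + 6 + 24 + 26 = 70
σ = (4, 2, 3, 1): 14 + 6 + 3 + 24 = 47
σ = (4, 3, 1, 2): 14 + 17 + 24 + 7 = 62
σ = (4, 3, 2, 1): 14 + 17 + 14 + 24 = 69
Optimal value attained by: σ = (2, 3, 1, 4).
Answer: det⊕(M) = 84; verdict: NONSINGULAR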